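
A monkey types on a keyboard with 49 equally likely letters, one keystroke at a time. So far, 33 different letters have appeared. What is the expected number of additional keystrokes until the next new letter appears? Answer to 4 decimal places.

The number of keystrokes until the next new letter is geometric with success probability 16/49, so its mean is 49/16.
E = 49/16 = 3.06250.

3.0625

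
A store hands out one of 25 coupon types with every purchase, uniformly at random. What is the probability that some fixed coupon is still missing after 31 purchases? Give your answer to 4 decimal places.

0.2821

Each purchase misses the fixed coupon with probability (25-1)/25 = 24/25, independently.
P(still missing after 31) = (24/25)^31 = 0.28210.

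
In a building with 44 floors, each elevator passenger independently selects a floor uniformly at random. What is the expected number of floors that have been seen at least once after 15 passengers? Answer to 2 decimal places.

12.83

For each floor, P(seen in 15 passengers) = 1 - (43/44)^15 = 0.292.
By linearity of expectation, E[distinct seen] = 44·(1 - (43/44)^15) = 12.833.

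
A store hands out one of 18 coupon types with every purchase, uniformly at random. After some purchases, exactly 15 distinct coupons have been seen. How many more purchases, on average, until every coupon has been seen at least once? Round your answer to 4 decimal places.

33.0000

With k distinct coupons already seen, the next new one takes an expected 18/(18-k) purchases.
Sum over k = 15,...,17: E = 18/3 + 18/2 + 18/1 = 33.00000.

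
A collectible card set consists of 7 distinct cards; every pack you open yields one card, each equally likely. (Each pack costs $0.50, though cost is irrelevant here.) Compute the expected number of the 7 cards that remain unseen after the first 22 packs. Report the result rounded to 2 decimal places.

For each card, P(unseen after 22) = (6/7)^22 = 0.034.
By linearity of expectation, E[unseen] = 7·(6/7)^22 = 0.236.

0.24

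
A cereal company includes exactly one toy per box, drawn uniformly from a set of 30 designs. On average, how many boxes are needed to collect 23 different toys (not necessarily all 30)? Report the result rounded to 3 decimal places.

With k distinct toys already seen, the next new one arrives after an expected 30/(30-k) boxes.
Sum over k = 0,...,22: E = 30/30 + 30/29 + 30/28 + ... + 30/9 + 30/8 = 42.0639.

42.064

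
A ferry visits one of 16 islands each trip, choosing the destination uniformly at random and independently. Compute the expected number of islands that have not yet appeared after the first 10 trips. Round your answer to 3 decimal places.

For each island, P(unseen after 10) = (15/16)^10 = 0.5245.
By linearity of expectation, E[unseen] = 16·(15/16)^10 = 8.3914.

8.391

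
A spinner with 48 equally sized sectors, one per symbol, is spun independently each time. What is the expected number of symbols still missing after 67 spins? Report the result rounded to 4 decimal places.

For each symbol, P(unseen after 67) = (47/48)^67 = 0.24400.
By linearity of expectation, E[unseen] = 48·(47/48)^67 = 11.71210.

11.7121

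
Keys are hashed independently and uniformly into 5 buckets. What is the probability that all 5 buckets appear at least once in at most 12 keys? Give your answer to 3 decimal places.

0.678

By inclusion–exclusion over which buckets are missing,
P(all seen) = Σ_{j=0}^{5} (-1)^j C(5,j)((5-j)/5)^12
= 1.0000 - 0.3436 + 0.0218 - 0.0002 + 0.0000 - 0.0000
= 0.6780.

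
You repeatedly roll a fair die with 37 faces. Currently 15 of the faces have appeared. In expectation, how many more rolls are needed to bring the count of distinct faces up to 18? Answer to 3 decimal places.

5.294

With k distinct faces already seen, the next new one takes an expected 37/(37-k) rolls.
Sum over k = 15,...,17: E = 37/22 + 37/21 + 37/20 = 5.2937.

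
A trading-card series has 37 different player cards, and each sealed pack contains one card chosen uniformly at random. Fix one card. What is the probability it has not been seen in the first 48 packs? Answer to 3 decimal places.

0.268

On each pack the fixed card fails to appear with probability 36/37.
P(still missing after 48) = (36/37)^48 = 0.2684.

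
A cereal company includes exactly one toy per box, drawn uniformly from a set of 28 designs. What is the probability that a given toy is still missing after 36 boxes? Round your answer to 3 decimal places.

Each box misses the fixed toy with probability (28-1)/28 = 27/28, independently.
P(still missing after 36) = (27/28)^36 = 0.2700.

0.270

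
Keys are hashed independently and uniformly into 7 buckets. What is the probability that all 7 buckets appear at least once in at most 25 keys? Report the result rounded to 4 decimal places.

By inclusion–exclusion over which buckets are missing,
P(all seen) = Σ_{j=0}^{7} (-1)^j C(7,j)((7-j)/7)^25
= 1.00000 - 0.14840 + 0.00467 - 0.00003 + 0.00000 - 0.00000 + 0.00000 - 0.00000
= 0.85624.

0.8562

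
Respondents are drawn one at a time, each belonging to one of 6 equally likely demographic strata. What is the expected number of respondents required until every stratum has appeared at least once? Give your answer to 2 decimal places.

14.70

The wait to go from k to k+1 distinct strata is geometric with mean 6/(6-k).
E[T] = 6/6 + 6/5 + 6/4 + 6/3 + 6/2 + 6/1 = 6·H_{6}.
H_{6} = 2.450, so E[T] = 14.700.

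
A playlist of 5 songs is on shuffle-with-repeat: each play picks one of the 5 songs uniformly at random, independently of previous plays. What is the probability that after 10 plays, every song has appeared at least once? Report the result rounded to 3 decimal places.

0.523

By inclusion–exclusion over which songs are missing,
P(all seen) = Σ_{j=0}^{5} (-1)^j C(5,j)((5-j)/5)^10
= 1.0000 - 0.5369 + 0.0605 - 0.0010 + 0.0000 - 0.0000
= 0.5225.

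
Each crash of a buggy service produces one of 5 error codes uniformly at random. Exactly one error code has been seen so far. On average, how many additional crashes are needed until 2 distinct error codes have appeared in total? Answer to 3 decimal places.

1.250

From k distinct to k+1 distinct takes on average 5/(5-k) crashes.
Only the k = 1 term is needed: E = 5/4 = 1.2500.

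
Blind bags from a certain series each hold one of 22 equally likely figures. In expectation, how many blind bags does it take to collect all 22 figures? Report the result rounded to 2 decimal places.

Split into phases: going from k distinct to k+1 distinct takes on average 22/(22-k) blind bags.
E[T] = 22/22 + 22/21 + 22/20 + ... + 22/2 + 22/1 = 22·H_{22}.
H_{22} = 3.691, so E[T] = 81.198.

81.20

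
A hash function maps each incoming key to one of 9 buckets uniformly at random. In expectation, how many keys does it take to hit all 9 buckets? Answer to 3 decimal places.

After k distinct buckets have appeared, the next key gives a new one with probability (9-k)/9, so the expected wait for the (k+1)-th is 9/(9-k).
E[T] = 9/9 + 9/8 + 9/7 + ... + 9/2 + 9/1 = 9·H_{9}.
H_{9} = 2.8290, so E[T] = 25.4607.

25.461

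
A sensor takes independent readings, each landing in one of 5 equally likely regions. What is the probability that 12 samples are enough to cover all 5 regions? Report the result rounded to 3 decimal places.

By inclusion–exclusion over which regions are missing,
P(all seen) = Σ_{j=0}^{5} (-1)^j C(5,j)((5-j)/5)^12
= 1.0000 - 0.3436 + 0.0218 - 0.0002 + 0.0000 - 0.0000
= 0.6780.

0.678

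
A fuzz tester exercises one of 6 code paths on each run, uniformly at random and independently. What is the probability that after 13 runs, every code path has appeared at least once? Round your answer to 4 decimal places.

0.5139

Let A_i be the event that code path i is missing after 13 runs. By inclusion–exclusion on the A_i,
P(all seen) = Σ_{j=0}^{6} (-1)^j C(6,j)((6-j)/6)^13
= 1.00000 - 0.56078 + 0.07707 - 0.00244 + 0.00001 - 0.00000 + 0.00000
= 0.51386.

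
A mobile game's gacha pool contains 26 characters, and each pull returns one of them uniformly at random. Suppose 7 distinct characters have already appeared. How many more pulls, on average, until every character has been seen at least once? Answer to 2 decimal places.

92.24

From k distinct to k+1 distinct takes on average 26/(26-k) pulls.
Sum over k = 7,...,25: E = 26/19 + 26/18 + 26/17 + ... + 26/2 + 26/1 = 92.241.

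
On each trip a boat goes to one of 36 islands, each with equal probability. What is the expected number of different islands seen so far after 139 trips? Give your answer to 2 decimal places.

35.28

For each island, P(seen in 139 trips) = 1 - (35/36)^139 = 0.980.
By linearity of expectation, E[distinct seen] = 36·(1 - (35/36)^139) = 35.283.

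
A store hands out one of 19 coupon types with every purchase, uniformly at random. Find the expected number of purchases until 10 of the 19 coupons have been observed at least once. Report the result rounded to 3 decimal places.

With k distinct coupons already seen, the next new one arrives after an expected 19/(19-k) purchases.
Sum over k = 0,...,9: E = 19/19 + 19/18 + 19/17 + ... + 19/11 + 19/10 = 13.6567.

13.657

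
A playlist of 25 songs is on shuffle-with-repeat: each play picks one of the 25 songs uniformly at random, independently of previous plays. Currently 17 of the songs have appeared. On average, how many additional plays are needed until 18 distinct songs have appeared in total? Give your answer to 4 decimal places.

3.1250

With k distinct songs already seen, the next new one takes an expected 25/(25-k) plays.
Only the k = 17 term is needed: E = 25/8 = 3.12500.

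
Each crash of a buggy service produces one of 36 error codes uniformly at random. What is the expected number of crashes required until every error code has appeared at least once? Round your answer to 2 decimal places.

The wait to go from k to k+1 distinct error codes is geometric with mean 36/(36-k).
E[T] = 36/36 + 36/35 + 36/34 + ... + 36/2 + 36/1 = 36·H_{36}.
H_{36} = 4.175, so E[T] = 150.284.

150.28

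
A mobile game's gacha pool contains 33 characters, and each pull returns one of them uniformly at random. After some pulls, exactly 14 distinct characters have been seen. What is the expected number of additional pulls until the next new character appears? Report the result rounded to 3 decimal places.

1.737

Each pull yields a new character with probability (33-14)/33 = 19/33, so the wait is geometric with mean 33/19.
E = 33/19 = 1.7368.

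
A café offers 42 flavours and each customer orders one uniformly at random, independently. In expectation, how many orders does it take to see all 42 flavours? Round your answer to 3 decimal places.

181.723

Split into phases: going from k distinct to k+1 distinct takes on average 42/(42-k) orders.
E[T] = 42/42 + 42/41 + 42/40 + ... + 42/2 + 42/1 = 42·H_{42}.
H_{42} = 4.3267, so E[T] = 181.7232.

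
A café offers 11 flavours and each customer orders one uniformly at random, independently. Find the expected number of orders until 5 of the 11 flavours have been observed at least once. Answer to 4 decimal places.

6.2687

Going from k to k+1 distinct takes a geometric number of orders with mean 11/(11-k).
Sum over k = 0,...,4: E = 11/11 + 11/10 + 11/9 + 11/8 + 11/7 = 6.26865.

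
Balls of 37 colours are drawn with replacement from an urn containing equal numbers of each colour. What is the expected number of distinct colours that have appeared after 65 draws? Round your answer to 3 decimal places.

30.766

For each colour, P(seen in 65 draws) = 1 - (36/37)^65 = 0.8315.
By linearity of expectation, E[distinct seen] = 37·(1 - (36/37)^65) = 30.7662.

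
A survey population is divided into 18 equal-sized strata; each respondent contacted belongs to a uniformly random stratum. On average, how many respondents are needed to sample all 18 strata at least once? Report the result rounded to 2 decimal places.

Split into phases: going from k distinct to k+1 distinct takes on average 18/(18-k) respondents.
E[T] = 18/18 + 18/17 + 18/16 + ... + 18/2 + 18/1 = 18·H_{18}.
H_{18} = 3.495, so E[T] = 62.912.

62.91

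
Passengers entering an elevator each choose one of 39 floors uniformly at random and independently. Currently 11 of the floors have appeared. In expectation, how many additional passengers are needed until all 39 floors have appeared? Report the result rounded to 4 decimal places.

With k distinct floors already seen, the next new one takes an expected 39/(39-k) passengers.
Sum over k = 11,...,38: E = 39/28 + 39/27 + 39/26 + ... + 39/2 + 39/1 = 153.15967.

153.1597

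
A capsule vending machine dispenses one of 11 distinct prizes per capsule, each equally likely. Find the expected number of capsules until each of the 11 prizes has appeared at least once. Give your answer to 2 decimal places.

After k distinct prizes have appeared, the next capsule gives a new one with probability (11-k)/11, so the expected wait for the (k+1)-th is 11/(11-k).
E[T] = 11/11 + 11/10 + 11/9 + ... + 11/2 + 11/1 = 11·H_{11}.
H_{11} = 3.020, so E[T] = 33.219.

33.22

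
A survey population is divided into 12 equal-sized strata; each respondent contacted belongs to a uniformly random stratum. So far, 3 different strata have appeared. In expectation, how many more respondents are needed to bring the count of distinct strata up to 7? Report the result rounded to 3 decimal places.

6.548

From k distinct to k+1 distinct takes on average 12/(12-k) respondents.
Sum over k = 3,...,6: E = 12/9 + 12/8 + 12/7 + 12/6 = 6.5476.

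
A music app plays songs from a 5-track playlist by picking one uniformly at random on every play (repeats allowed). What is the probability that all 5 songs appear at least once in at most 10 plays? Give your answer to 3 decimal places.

0.523

By inclusion–exclusion over which songs are missing,
P(all seen) = Σ_{j=0}^{5} (-1)^j C(5,j)((5-j)/5)^10
= 1.0000 - 0.5369 + 0.0605 - 0.0010 + 0.0000 - 0.0000
= 0.5225.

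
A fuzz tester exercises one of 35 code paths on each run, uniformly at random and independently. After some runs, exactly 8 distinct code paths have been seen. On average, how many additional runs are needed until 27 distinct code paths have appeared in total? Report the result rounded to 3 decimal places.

With k distinct code paths already seen, the next new one takes an expected 35/(35-k) runs.
Sum over k = 8,...,26: E = 35/27 + 35/26 + 35/25 + ... + 35/10 + 35/9 = 41.0760.

41.076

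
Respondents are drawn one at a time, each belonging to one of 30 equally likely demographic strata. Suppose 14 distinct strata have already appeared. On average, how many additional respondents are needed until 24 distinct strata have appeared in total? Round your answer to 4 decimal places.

27.9219

The wait to go from k to k+1 distinct strata is geometric with mean 30/(30-k).
Sum over k = 14,...,23: E = 30/16 + 30/15 + 30/14 + ... + 30/8 + 30/7 = 27.92187.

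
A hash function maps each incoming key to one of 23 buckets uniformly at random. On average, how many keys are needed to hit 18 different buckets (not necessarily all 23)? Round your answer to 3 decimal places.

Going from k to k+1 distinct takes a geometric number of keys with mean 23/(23-k).
Sum over k = 0,...,17: E = 23/23 + 23/22 + 23/21 + ... + 23/7 + 23/6 = 33.3720.

33.372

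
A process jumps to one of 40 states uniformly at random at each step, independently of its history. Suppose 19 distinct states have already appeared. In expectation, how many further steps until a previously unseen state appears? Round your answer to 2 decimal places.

Each step yields a new state with probability (40-19)/40 = 21/40, so the wait is geometric with mean 40/21.
E = 40/21 = 1.905.

1.90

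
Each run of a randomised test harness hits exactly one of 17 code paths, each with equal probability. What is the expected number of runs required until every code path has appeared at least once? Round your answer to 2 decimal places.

Split into phases: going from k distinct to k+1 distinct takes on average 17/(17-k) runs.
E[T] = 17/17 + 17/16 + 17/15 + ... + 17/2 + 17/1 = 17·H_{17}.
H_{17} = 3.440, so E[T] = 58.472.

58.47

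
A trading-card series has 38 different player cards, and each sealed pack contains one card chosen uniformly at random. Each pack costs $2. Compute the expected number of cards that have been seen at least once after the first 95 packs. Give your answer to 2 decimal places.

For each card, P(seen in 95 packs) = 1 - (37/38)^95 = 0.921.
By linearity of expectation, E[distinct seen] = 38·(1 - (37/38)^95) = 34.983.

34.98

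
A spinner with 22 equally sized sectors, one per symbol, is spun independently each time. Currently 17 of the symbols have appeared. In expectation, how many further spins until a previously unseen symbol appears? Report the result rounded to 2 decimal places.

4.40

The number of spins until the next new symbol is geometric with success probability 5/22, so its mean is 22/5.
E = 22/5 = 4.400.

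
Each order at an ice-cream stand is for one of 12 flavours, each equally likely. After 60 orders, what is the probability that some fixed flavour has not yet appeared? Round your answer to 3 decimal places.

Each order misses the fixed flavour with probability (12-1)/12 = 11/12, independently.
P(still missing after 60) = (11/12)^60 = 0.0054.

0.005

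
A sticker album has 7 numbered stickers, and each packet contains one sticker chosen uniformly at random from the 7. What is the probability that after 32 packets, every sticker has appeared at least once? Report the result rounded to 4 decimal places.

Let A_i be the event that sticker i is missing after 32 packets. By inclusion–exclusion on the A_i,
P(all seen) = Σ_{j=0}^{7} (-1)^j C(7,j)((7-j)/7)^32
= 1.00000 - 0.05044 + 0.00044 - 0.00000 + 0.00000 - 0.00000 + 0.00000 - 0.00000
= 0.95000.

0.9500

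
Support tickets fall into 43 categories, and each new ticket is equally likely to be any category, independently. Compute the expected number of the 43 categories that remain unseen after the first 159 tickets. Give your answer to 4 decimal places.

For each category, P(unseen after 159) = (42/43)^159 = 0.02372.
By linearity of expectation, E[unseen] = 43·(42/43)^159 = 1.02005.

1.0200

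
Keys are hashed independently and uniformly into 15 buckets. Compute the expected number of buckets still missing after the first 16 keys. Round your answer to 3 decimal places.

For each bucket, P(unseen after 16) = (14/15)^16 = 0.3316.
By linearity of expectation, E[unseen] = 15·(14/15)^16 = 4.9737.

4.974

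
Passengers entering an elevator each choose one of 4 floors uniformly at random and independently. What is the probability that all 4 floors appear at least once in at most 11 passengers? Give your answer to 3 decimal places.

0.834

By inclusion–exclusion over which floors are missing,
P(all seen) = Σ_{j=0}^{4} (-1)^j C(4,j)((4-j)/4)^11
= 1.0000 - 0.1689 + 0.0029 - 0.0000 + 0.0000
= 0.8340.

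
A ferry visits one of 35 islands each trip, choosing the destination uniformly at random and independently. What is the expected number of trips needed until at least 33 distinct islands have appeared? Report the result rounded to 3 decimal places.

92.637

With k distinct islands already seen, the next new one arrives after an expected 35/(35-k) trips.
Sum over k = 0,...,32: E = 35/35 + 35/34 + 35/33 + ... + 35/4 + 35/3 = 92.6373.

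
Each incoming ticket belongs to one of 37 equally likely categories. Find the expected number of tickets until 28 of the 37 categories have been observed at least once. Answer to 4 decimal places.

Going from k to k+1 distinct takes a geometric number of tickets with mean 37/(37-k).
Sum over k = 0,...,27: E = 37/37 + 37/36 + 37/35 + ... + 37/11 + 37/10 = 50.78686.

50.7869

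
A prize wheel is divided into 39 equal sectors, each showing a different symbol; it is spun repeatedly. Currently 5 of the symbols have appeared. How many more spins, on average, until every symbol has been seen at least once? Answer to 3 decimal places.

The wait to go from k to k+1 distinct symbols is geometric with mean 39/(39-k).
Sum over k = 5,...,38: E = 39/34 + 39/33 + 39/32 + ... + 39/2 + 39/1 = 160.6102.

160.610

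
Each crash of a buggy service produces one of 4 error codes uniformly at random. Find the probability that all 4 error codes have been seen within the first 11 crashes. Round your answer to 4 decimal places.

0.8340

By inclusion–exclusion over which error codes are missing,
P(all seen) = Σ_{j=0}^{4} (-1)^j C(4,j)((4-j)/4)^11
= 1.00000 - 0.16894 + 0.00293 - 0.00000 + 0.00000
= 0.83399.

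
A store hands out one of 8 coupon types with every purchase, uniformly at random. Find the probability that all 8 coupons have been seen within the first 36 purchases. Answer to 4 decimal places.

Let A_i be the event that coupon i is missing after 36 purchases. By inclusion–exclusion on the A_i,
P(all seen) = Σ_{j=0}^{8} (-1)^j C(8,j)((8-j)/8)^36
= 1.00000 - 0.06537 + 0.00089 - 0.00000 + 0.00000 - 0.00000 + 0.00000 - 0.00000 + 0.00000
= 0.93552.

0.9355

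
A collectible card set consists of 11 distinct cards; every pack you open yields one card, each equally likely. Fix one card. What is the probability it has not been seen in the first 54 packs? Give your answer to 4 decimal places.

0.0058

Each pack misses the fixed card with probability (11-1)/11 = 10/11, independently.
P(still missing after 54) = (10/11)^54 = 0.00582.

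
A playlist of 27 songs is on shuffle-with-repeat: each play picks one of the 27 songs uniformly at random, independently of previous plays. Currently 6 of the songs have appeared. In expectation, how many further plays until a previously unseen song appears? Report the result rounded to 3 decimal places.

1.286

The number of plays until the next new song is geometric with success probability 21/27, so its mean is 27/21.
E = 27/21 = 1.2857.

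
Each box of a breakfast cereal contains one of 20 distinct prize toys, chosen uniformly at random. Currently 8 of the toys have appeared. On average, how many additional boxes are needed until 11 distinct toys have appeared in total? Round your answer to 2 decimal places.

5.48

From k distinct to k+1 distinct takes on average 20/(20-k) boxes.
Sum over k = 8,...,10: E = 20/12 + 20/11 + 20/10 = 5.485.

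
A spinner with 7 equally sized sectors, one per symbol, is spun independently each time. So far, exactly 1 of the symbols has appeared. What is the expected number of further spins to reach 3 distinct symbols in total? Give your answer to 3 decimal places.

2.567

From k distinct to k+1 distinct takes on average 7/(7-k) spins.
Sum over k = 1,...,2: E = 7/6 + 7/5 = 2.5667.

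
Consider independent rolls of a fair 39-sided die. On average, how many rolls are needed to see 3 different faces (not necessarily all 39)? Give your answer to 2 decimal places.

3.08

Going from k to k+1 distinct takes a geometric number of rolls with mean 39/(39-k).
Sum over k = 0,...,2: E = 39/39 + 39/38 + 39/37 = 3.080.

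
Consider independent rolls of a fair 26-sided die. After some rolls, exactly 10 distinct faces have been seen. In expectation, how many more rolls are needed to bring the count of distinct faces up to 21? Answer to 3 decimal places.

With k distinct faces already seen, the next new one takes an expected 26/(26-k) rolls.
Sum over k = 10,...,20: E = 26/16 + 26/15 + 26/14 + ... + 26/7 + 26/6 = 28.5323.

28.532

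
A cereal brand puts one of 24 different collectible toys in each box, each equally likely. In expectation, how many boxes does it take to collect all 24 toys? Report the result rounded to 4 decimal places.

90.6230

After k distinct toys have appeared, the next box gives a new one with probability (24-k)/24, so the expected wait for the (k+1)-th is 24/(24-k).
E[T] = 24/24 + 24/23 + 24/22 + ... + 24/2 + 24/1 = 24·H_{24}.
H_{24} = 3.77596, so E[T] = 90.62300.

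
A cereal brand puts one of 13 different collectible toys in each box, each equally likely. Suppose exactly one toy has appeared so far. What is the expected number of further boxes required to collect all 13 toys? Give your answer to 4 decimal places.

40.3417

From k distinct to k+1 distinct takes on average 13/(13-k) boxes.
Sum over k = 1,...,12: E = 13/12 + 13/11 + 13/10 + ... + 13/2 + 13/1 = 40.34174.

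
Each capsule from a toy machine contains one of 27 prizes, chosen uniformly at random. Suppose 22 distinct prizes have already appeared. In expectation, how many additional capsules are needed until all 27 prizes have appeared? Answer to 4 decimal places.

61.6500

From k distinct to k+1 distinct takes on average 27/(27-k) capsules.
Sum over k = 22,...,26: E = 27/5 + 27/4 + 27/3 + 27/2 + 27/1 = 61.65000.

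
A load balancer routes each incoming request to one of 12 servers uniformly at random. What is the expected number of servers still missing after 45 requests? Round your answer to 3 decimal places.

0.239

For each server, P(unseen after 45) = (11/12)^45 = 0.0199.
By linearity of expectation, E[unseen] = 12·(11/12)^45 = 0.2392.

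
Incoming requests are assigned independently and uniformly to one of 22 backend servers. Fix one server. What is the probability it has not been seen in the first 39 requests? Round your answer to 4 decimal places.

0.1630

Each request misses the fixed server with probability (22-1)/22 = 21/22, independently.
P(still missing after 39) = (21/22)^39 = 0.16296.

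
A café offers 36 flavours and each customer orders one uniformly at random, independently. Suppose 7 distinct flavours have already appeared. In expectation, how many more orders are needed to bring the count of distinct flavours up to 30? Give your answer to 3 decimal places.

From k distinct to k+1 distinct takes on average 36/(36-k) orders.
Sum over k = 7,...,29: E = 36/29 + 36/28 + 36/27 + ... + 36/8 + 36/7 = 54.4195.

54.420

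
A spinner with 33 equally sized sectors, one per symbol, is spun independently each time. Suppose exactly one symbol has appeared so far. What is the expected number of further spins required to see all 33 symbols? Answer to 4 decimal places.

133.9303

The wait to go from k to k+1 distinct symbols is geometric with mean 33/(33-k).
Sum over k = 1,...,32: E = 33/32 + 33/31 + 33/30 + ... + 33/2 + 33/1 = 133.93034.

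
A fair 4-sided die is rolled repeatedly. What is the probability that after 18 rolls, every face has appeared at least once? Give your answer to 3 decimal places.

By inclusion–exclusion over which faces are missing,
P(all seen) = Σ_{j=0}^{4} (-1)^j C(4,j)((4-j)/4)^18
= 1.0000 - 0.0226 + 0.0000 - 0.0000 + 0.0000
= 0.9775.

0.977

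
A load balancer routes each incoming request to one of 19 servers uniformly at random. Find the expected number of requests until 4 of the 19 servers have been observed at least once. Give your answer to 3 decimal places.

4.361

With k distinct servers already seen, the next new one arrives after an expected 19/(19-k) requests.
Sum over k = 0,...,3: E = 19/19 + 19/18 + 19/17 + 19/16 = 4.3607.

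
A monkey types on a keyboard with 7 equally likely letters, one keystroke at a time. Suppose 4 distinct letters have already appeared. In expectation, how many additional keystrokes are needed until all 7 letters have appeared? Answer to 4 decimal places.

12.8333

With k distinct letters already seen, the next new one takes an expected 7/(7-k) keystrokes.
Sum over k = 4,...,6: E = 7/3 + 7/2 + 7/1 = 12.83333.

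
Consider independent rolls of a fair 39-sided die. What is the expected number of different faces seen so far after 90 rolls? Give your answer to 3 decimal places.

35.235

For each face, P(seen in 90 rolls) = 1 - (38/39)^90 = 0.9035.
By linearity of expectation, E[distinct seen] = 39·(1 - (38/39)^90) = 35.2349.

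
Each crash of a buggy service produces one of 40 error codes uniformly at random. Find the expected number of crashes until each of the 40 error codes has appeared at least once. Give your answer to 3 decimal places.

171.142

After k distinct error codes have appeared, the next crash gives a new one with probability (40-k)/40, so the expected wait for the (k+1)-th is 40/(40-k).
E[T] = 40/40 + 40/39 + 40/38 + ... + 40/2 + 40/1 = 40·H_{40}.
H_{40} = 4.2785, so E[T] = 171.1417.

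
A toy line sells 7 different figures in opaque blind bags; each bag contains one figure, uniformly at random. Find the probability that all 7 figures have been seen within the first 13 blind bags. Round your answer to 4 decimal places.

Let A_i be the event that figure i is missing after 13 blind bags. By inclusion–exclusion on the A_i,
P(all seen) = Σ_{j=0}^{7} (-1)^j C(7,j)((7-j)/7)^13
= 1.00000 - 0.94360 + 0.26458 - 0.02424 + 0.00058 - 0.00000 + 0.00000 - 0.00000
= 0.29731.

0.2973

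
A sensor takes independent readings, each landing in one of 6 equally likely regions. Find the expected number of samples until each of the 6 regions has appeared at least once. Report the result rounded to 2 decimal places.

14.70

After k distinct regions have appeared, the next sample gives a new one with probability (6-k)/6, so the expected wait for the (k+1)-th is 6/(6-k).
E[T] = 6/6 + 6/5 + 6/4 + 6/3 + 6/2 + 6/1 = 6·H_{6}.
H_{6} = 2.450, so E[T] = 14.700.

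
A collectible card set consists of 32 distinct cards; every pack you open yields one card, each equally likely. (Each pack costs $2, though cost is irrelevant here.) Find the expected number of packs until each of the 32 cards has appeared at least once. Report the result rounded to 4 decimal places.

The wait to go from k to k+1 distinct cards is geometric with mean 32/(32-k).
E[T] = 32/32 + 32/31 + 32/30 + ... + 32/2 + 32/1 = 32·H_{32}.
H_{32} = 4.05850, so E[T] = 129.87185.

129.8718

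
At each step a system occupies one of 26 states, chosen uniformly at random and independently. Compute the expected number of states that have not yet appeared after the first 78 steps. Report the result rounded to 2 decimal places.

1.22

For each state, P(unseen after 78) = (25/26)^78 = 0.047.
By linearity of expectation, E[unseen] = 26·(25/26)^78 = 1.220.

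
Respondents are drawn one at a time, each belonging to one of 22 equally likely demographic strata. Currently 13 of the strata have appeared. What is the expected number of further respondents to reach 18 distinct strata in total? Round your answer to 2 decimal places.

The wait to go from k to k+1 distinct strata is geometric with mean 22/(22-k).
Sum over k = 13,...,17: E = 22/9 + 22/8 + 22/7 + 22/6 + 22/5 = 16.404.

16.40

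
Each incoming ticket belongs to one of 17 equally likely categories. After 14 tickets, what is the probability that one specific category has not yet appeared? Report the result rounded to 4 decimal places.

0.4280

On each ticket the fixed category fails to appear with probability 16/17.
P(still missing after 14) = (16/17)^14 = 0.42795.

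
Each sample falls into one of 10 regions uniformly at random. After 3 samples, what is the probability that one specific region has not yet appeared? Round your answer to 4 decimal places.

0.7290

On each sample the fixed region fails to appear with probability 9/10.
P(still missing after 3) = (9/10)^3 = 0.72900.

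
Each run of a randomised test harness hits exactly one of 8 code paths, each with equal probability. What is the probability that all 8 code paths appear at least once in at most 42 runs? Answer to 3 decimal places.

By inclusion–exclusion over which code paths are missing,
P(all seen) = Σ_{j=0}^{8} (-1)^j C(8,j)((8-j)/8)^42
= 1.0000 - 0.0293 + 0.0002 - 0.0000 + 0.0000 - 0.0000 + 0.0000 - 0.0000 + 0.0000
= 0.9708.

0.971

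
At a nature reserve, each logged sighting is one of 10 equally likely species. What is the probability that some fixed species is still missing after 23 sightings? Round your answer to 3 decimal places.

0.089

Each sighting misses the fixed species with probability (10-1)/10 = 9/10, independently.
P(still missing after 23) = (9/10)^23 = 0.0886.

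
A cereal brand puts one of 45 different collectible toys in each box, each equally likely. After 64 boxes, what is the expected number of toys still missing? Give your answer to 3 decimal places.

10.680

For each toy, P(unseen after 64) = (44/45)^64 = 0.2373.
By linearity of expectation, E[unseen] = 45·(44/45)^64 = 10.6803.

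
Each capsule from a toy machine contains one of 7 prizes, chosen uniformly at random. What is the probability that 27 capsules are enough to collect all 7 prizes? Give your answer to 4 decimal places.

Let A_i be the event that prize i is missing after 27 capsules. By inclusion–exclusion on the A_i,
P(all seen) = Σ_{j=0}^{7} (-1)^j C(7,j)((7-j)/7)^27
= 1.00000 - 0.10903 + 0.00238 - 0.00001 + 0.00000 - 0.00000 + 0.00000 - 0.00000
= 0.89334.

0.8933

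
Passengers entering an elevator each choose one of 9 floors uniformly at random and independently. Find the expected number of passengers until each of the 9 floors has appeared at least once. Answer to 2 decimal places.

Split into phases: going from k distinct to k+1 distinct takes on average 9/(9-k) passengers.
E[T] = 9/9 + 9/8 + 9/7 + ... + 9/2 + 9/1 = 9·H_{9}.
H_{9} = 2.829, so E[T] = 25.461.

25.46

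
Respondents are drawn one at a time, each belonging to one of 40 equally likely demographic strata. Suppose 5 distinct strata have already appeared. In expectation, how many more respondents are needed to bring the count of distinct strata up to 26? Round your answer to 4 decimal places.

35.8088

From k distinct to k+1 distinct takes on average 40/(40-k) respondents.
Sum over k = 5,...,25: E = 40/35 + 40/34 + 40/33 + ... + 40/16 + 40/15 = 35.80876.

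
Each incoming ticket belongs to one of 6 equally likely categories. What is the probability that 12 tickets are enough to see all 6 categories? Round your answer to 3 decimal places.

0.438

By inclusion–exclusion over which categories are missing,
P(all seen) = Σ_{j=0}^{6} (-1)^j C(6,j)((6-j)/6)^12
= 1.0000 - 0.6729 + 0.1156 - 0.0049 + 0.0000 - 0.0000 + 0.0000
= 0.4378.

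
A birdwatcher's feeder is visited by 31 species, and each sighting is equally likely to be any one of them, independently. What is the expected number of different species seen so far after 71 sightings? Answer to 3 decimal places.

For each species, P(seen in 71 sightings) = 1 - (30/31)^71 = 0.9025.
By linearity of expectation, E[distinct seen] = 31·(1 - (30/31)^71) = 27.9780.

27.978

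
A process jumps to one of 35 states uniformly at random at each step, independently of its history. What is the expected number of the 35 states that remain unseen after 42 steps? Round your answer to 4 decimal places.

For each state, P(unseen after 42) = (34/35)^42 = 0.29598.
By linearity of expectation, E[unseen] = 35·(34/35)^42 = 10.35916.

10.3592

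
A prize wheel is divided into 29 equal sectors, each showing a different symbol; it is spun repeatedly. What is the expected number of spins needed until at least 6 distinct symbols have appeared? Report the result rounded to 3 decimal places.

6.594

With k distinct symbols already seen, the next new one arrives after an expected 29/(29-k) spins.
Sum over k = 0,...,5: E = 29/29 + 29/28 + 29/27 + 29/26 + 29/25 + 29/24 = 6.5935.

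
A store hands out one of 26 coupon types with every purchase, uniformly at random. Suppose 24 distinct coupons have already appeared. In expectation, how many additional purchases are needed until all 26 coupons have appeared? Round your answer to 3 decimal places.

39.000

From k distinct to k+1 distinct takes on average 26/(26-k) purchases.
Sum over k = 24,...,25: E = 26/2 + 26/1 = 39.0000.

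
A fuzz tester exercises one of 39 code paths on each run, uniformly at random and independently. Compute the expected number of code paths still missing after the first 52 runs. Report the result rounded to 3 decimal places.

For each code path, P(unseen after 52) = (38/39)^52 = 0.2591.
By linearity of expectation, E[unseen] = 39·(38/39)^52 = 10.1030.

10.103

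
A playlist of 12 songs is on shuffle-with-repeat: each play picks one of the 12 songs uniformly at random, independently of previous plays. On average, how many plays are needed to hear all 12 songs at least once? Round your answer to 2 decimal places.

37.24

After k distinct songs have appeared, the next play gives a new one with probability (12-k)/12, so the expected wait for the (k+1)-th is 12/(12-k).
E[T] = 12/12 + 12/11 + 12/10 + ... + 12/2 + 12/1 = 12·H_{12}.
H_{12} = 3.103, so E[T] = 37.239.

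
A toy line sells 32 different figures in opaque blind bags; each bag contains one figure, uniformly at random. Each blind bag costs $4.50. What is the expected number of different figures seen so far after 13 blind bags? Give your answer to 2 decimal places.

For each figure, P(seen in 13 blind bags) = 1 - (31/32)^13 = 0.338.
By linearity of expectation, E[distinct seen] = 32·(1 - (31/32)^13) = 10.821.

10.82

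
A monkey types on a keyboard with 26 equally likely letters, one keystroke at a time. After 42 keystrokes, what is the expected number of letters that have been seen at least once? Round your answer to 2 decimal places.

For each letter, P(seen in 42 keystrokes) = 1 - (25/26)^42 = 0.807.
By linearity of expectation, E[distinct seen] = 26·(1 - (25/26)^42) = 20.993.

20.99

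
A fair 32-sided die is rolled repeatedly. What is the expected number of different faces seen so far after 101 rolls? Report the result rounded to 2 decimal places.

30.70

For each face, P(seen in 101 rolls) = 1 - (31/32)^101 = 0.960.
By linearity of expectation, E[distinct seen] = 32·(1 - (31/32)^101) = 30.704.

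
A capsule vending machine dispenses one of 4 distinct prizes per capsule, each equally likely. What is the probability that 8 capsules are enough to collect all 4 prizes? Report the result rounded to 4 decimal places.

Let A_i be the event that prize i is missing after 8 capsules. By inclusion–exclusion on the A_i,
P(all seen) = Σ_{j=0}^{4} (-1)^j C(4,j)((4-j)/4)^8
= 1.00000 - 0.40045 + 0.02344 - 0.00006 + 0.00000
= 0.62292.

0.6229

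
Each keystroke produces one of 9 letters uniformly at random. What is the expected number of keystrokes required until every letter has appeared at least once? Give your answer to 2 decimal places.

25.46

Split into phases: going from k distinct to k+1 distinct takes on average 9/(9-k) keystrokes.
E[T] = 9/9 + 9/8 + 9/7 + ... + 9/2 + 9/1 = 9·H_{9}.
H_{9} = 2.829, so E[T] = 25.461.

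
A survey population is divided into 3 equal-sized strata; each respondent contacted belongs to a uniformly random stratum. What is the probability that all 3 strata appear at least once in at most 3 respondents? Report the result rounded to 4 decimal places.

By inclusion–exclusion over which strata are missing,
P(all seen) = Σ_{j=0}^{3} (-1)^j C(3,j)((3-j)/3)^3
= 1.00000 - 0.88889 + 0.11111 - 0.00000
= 0.22222.

0.2222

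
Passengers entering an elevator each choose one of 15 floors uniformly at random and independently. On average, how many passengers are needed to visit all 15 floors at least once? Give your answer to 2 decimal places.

49.77

The wait to go from k to k+1 distinct floors is geometric with mean 15/(15-k).
E[T] = 15/15 + 15/14 + 15/13 + ... + 15/2 + 15/1 = 15·H_{15}.
H_{15} = 3.318, so E[T] = 49.773.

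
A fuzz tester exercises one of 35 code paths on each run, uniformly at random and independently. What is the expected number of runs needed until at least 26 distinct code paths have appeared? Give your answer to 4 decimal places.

46.1235

With k distinct code paths already seen, the next new one arrives after an expected 35/(35-k) runs.
Sum over k = 0,...,25: E = 35/35 + 35/34 + 35/33 + ... + 35/11 + 35/10 = 46.12346.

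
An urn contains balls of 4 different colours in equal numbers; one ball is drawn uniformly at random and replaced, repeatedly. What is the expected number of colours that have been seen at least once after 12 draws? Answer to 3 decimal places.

3.873

For each colour, P(seen in 12 draws) = 1 - (3/4)^12 = 0.9683.
By linearity of expectation, E[distinct seen] = 4·(1 - (3/4)^12) = 3.8733.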